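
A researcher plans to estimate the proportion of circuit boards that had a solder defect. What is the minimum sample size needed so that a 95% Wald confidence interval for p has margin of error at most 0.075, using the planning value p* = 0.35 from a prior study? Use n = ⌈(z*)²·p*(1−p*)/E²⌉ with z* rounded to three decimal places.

The 95% critical value is z* = 1.960.
p*(1−p*) = 0.2275.
(z*)²·p*(1−p*)/E² = 3.841600·0.2275/0.005625 = 155.371.
Rounding up, n = 156.

n = 156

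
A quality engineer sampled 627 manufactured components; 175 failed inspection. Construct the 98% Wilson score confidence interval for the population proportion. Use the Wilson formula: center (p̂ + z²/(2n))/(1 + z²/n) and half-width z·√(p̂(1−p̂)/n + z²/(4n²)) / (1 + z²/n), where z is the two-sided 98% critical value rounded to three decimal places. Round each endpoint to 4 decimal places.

p̂ = 175/627 = 0.27911; z = 2.326, so z² = 5.410276.
1 + z²/n = 1.008629.
Adjusted center: (0.27911 + z²/(2n))/1.008629 = 0.28100.
Radicand: p̂(1−p̂)/n + z²/(4n²) = 0.000320903 + 0.000003441 = 0.000324344.
Half-width = z·√(radicand)/denom = 2.326·0.018010/1.008629 = 0.04153.
So the interval runs from 0.2395 to 0.3225.

(0.2395, 0.3225)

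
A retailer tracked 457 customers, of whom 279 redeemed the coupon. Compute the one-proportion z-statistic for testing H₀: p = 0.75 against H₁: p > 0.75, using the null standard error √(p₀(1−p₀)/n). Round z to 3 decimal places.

With x = 279 successes in n = 457, p̂ = 0.61050.
Under H₀, SE = √(p₀(1−p₀)/n) = √(0.75·0.25/457) = √0.000410284 = 0.020255.
Test statistic: z = -0.13950/0.020255 = -6.887.

z = -6.887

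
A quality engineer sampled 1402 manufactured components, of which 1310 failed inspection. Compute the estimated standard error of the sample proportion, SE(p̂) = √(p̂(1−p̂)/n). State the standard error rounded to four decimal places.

SE = 0.0066

p̂ = 1310/1402 = 0.93438.
p̂(1−p̂) = 0.93438·0.06562 = 0.061314.
SE = √(0.061314/1402) = √0.000043733 = 0.0066.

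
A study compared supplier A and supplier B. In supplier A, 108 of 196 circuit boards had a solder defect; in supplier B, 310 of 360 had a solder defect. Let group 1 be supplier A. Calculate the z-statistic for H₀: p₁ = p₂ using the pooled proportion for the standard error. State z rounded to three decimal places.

p̂₁ = 108/196 = 0.55102, p̂₂ = 310/360 = 0.86111.
Pooling: p̂ = 418/556 = 0.75180.
Pooled SE = √[0.1865975·0.00787982] ≈ 0.038345.
z = (p̂₁ − p̂₂)/SE = (0.55102 − 0.86111)/0.038345 = -0.31009/0.038345 = -8.087.

z = -8.087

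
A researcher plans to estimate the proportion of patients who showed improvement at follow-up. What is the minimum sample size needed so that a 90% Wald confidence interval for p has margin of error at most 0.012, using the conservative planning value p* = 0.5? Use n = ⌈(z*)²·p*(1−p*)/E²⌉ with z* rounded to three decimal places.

The 90% critical value is z* = 1.645.
p*(1−p*) = 0.50·0.50 = 0.2500.
(z*)²·p*(1−p*)/E² = 2.706025·0.2500/0.000144 = 4697.960.
⌈4697.960⌉ = 4698.

n = 4698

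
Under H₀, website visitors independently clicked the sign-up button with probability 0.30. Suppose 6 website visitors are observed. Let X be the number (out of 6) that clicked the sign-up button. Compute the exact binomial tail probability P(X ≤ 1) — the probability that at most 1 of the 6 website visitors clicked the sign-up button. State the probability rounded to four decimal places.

X is binomial with n = 6 and p = 0.30.
P(X ≤ 1) = C(6,0)·0.30^0·0.70^6 + C(6,1)·0.30^1·0.70^5.
= 0.117649 + 0.302526 = 0.4202.

P = 0.4202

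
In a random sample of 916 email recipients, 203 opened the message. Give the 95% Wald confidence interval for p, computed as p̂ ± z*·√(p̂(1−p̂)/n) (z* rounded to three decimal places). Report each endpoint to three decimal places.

Sample proportion p̂ = 203/916 = 0.22162.
SE(p̂) = √(0.22162·0.77838/916) = 0.013723.
z* = 1.960 at the 95% level.
Margin = 1.960·0.013723 = 0.02690.
CI: 0.22162 ± 0.02690 = (0.195, 0.249).

(0.195, 0.249)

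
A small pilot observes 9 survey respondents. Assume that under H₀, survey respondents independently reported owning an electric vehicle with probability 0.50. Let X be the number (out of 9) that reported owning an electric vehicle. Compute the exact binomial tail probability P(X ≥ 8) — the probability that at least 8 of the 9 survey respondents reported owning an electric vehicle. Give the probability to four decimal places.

X ~ Binomial(n=9, p=0.50).
P(X ≥ 8) = C(9,8)·0.50^8·0.50^1 + C(9,9)·0.50^9·0.50^0.
= 0.017578 + 0.001953 = 0.0195.

P = 0.0195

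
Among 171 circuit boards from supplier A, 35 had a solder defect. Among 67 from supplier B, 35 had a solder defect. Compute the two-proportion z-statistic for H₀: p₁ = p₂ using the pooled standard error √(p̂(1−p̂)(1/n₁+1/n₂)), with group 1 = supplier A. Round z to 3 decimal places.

Sample proportions: p̂₁ = 35/171 = 0.20468 and p̂₂ = 35/67 = 0.52239.
Pooling: p̂ = 70/238 = 0.29412.
SE = √[p̂(1−p̂)(1/n₁+1/n₂)] = √[0.29412·0.70588·(1/171+1/67)] ≈ 0.065672.
z = (p̂₁ − p̂₂)/SE = (0.20468 − 0.52239)/0.065672 = -0.31771/0.065672 = -4.838.

z = -4.838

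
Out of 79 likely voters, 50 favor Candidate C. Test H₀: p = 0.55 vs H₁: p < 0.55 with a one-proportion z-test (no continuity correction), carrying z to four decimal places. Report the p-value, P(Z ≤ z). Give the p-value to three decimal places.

p̂ = 50/79 = 0.63291.
Under H₀, SE = √(p₀(1−p₀)/n) = √(0.55·0.45/79) = √0.003132911 = 0.055972.
Test statistic (full precision, shown to 4 dp): z = (50/79 − 0.55)/SE₀ ≈ 1.4813.
From the standard normal, P(Z ≤ z) = 0.931.

p-value = 0.931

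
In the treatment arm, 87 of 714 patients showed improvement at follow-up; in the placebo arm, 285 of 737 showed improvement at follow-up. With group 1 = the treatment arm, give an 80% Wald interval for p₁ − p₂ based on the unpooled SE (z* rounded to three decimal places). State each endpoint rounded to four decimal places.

p̂₁ = 0.12185, p̂₂ = 0.38670, so the observed difference is -0.26485.
SE = √(0.000149862 + 0.000321796) = √0.000471658 = 0.021718.
The 80% critical value is z* = 1.282. Margin = 1.282·0.021718 = 0.02784.
So the interval runs from -0.2927 to -0.2370.

(-0.2927, -0.2370)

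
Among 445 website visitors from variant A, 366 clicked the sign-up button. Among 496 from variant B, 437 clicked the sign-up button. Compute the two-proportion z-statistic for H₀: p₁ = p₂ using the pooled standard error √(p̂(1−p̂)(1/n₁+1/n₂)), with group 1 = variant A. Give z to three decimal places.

z = -2.536

Sample proportions: p̂₁ = 366/445 = 0.82247 and p̂₂ = 437/496 = 0.88105.
Pooled p̂ = (366+437)/(445+496) = 803/941 = 0.85335.
SE = √[p̂(1−p̂)(1/n₁+1/n₂)] = √[0.85335·0.14665·(1/445+1/496)] ≈ 0.023098.
z = -0.05858/0.023098 = -2.536.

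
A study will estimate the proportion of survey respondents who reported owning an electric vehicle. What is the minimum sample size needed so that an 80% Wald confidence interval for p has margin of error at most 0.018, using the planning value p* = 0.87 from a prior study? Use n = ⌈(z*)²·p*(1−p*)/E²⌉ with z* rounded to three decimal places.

n = 574

For 80% confidence, z* = 1.282.
p*(1−p*) = 0.1131.
(z*)²·p*(1−p*)/E² = 1.643524·0.1131/0.000324 = 573.712.
⌈573.712⌉ = 574.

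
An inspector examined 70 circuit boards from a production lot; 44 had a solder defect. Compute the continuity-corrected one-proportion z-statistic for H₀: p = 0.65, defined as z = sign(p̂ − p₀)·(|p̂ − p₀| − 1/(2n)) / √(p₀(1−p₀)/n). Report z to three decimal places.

With x = 44 successes in n = 70, p̂ = 0.62857. p̂ − p₀ = -0.021429.
Continuity correction 1/(2n) = 1/140 = 0.007143.
Corrected numerator: |-0.021429| − 0.007143 = 0.014286.
Under H₀, SE = √(p₀(1−p₀)/n) = √(0.65·0.35/70) = √0.003250000 = 0.057009.
z = −0.014286/0.057009 = -0.251.

z = -0.251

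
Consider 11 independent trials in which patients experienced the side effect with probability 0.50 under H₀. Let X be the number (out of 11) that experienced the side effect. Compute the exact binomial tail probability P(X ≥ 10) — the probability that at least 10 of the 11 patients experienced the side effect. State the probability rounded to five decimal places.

X is binomial with n = 11 and p = 0.50.
P(X ≥ 10) = C(11,10)·0.50^10·0.50^1 + C(11,11)·0.50^11·0.50^0.
= 0.005371 + 0.000488 = 0.00586.

P = 0.00586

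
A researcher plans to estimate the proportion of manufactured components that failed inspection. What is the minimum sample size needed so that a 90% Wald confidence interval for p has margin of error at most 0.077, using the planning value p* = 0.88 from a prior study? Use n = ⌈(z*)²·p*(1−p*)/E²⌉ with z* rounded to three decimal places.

n = 49

z* = 1.645 at the 90% level.
p*(1−p*) = 0.88·0.12 = 0.1056.
Required n before rounding: 2.706025 × 0.1056 / 0.077² = 48.196.
⌈48.196⌉ = 49.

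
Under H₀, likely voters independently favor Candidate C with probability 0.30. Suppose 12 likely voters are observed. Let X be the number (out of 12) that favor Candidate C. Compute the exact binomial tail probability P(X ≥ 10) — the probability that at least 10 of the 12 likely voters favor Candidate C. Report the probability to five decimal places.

P = 0.00021

X ~ Binomial(n=12, p=0.30).
P(X ≥ 10) = C(12,10)·0.30^10·0.70^2 + C(12,11)·0.30^11·0.70^1 + C(12,12)·0.30^12·0.70^0.
= 0.000191 + 0.000015 + 0.000001 = 0.00021.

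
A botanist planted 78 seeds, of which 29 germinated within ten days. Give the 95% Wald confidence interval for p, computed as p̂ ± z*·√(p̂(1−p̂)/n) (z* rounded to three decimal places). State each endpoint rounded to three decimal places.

The sample proportion is 29/78 = 0.37179.
Standard error of p̂: √(0.233563/78) = √0.002994403 = 0.054721.
The 95% critical value is z* = 1.960.
Margin of error: 1.960 × 0.054721 = 0.10725.
So the interval runs from 0.265 to 0.479.

(0.265, 0.479)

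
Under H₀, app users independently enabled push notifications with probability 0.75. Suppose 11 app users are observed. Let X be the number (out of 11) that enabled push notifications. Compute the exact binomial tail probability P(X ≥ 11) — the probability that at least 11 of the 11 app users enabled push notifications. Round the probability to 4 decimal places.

X ~ Binomial(n=11, p=0.75).
P(X ≥ 11) = C(11,11)·0.75^11·0.25^0.
= 0.042235 = 0.0422.

P = 0.0422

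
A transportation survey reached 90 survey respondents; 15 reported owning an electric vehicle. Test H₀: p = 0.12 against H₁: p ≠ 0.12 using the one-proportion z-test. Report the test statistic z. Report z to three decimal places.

p̂ = 15/90 = 0.16667.
Under H₀, SE = √(p₀(1−p₀)/n) = √(0.12·0.88/90) = √0.001173333 = 0.034254.
Test statistic: z = 0.04667/0.034254 = 1.362.

z = 1.362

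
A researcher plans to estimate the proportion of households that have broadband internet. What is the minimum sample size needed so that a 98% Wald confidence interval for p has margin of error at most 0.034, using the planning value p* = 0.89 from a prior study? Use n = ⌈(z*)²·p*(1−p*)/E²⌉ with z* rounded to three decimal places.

n = 459

The 98% critical value is z* = 2.326.
p*(1−p*) = 0.89·0.11 = 0.0979.
Required n before rounding: 5.410276 × 0.0979 / 0.034² = 458.189.
Rounding up, n = 459.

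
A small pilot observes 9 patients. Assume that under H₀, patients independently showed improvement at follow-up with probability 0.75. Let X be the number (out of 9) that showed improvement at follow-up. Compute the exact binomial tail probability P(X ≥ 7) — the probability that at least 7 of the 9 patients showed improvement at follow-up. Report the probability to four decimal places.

P = 0.6007

X is binomial with n = 9 and p = 0.75.
P(X ≥ 7) = C(9,7)·0.75^7·0.25^2 + C(9,8)·0.75^8·0.25^1 + C(9,9)·0.75^9·0.25^0.
= 0.300339 + 0.225254 + 0.075085 = 0.6007.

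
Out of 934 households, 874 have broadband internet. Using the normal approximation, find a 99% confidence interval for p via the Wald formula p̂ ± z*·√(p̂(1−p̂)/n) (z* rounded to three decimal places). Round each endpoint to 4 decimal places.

(0.9151, 0.9564)

The sample proportion is 874/934 = 0.93576.
SE = √(p̂(1−p̂)/n) = √(0.060113/934) = 0.008023.
For 99% confidence, z* = 2.576.
Margin of error: 2.576 × 0.008023 = 0.02067.
So the interval runs from 0.9151 to 0.9564.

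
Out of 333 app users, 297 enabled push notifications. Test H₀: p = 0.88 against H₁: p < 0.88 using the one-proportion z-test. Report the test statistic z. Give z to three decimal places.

p̂ = 297/333 = 0.89189.
SE₀ = √(0.88·0.12/333) = 0.017808.
Test statistic: z = 0.01189/0.017808 = 0.668.

z = 0.668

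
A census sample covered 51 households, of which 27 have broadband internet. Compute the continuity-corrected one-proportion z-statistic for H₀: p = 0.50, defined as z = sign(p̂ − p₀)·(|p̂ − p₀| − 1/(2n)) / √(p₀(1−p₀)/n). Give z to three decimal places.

Sample proportion p̂ = 27/51 = 0.52941. p̂ − p₀ = 0.029412.
Continuity correction 1/(2n) = 1/102 = 0.009804.
Corrected numerator: |0.029412| − 0.009804 = 0.019608.
Null standard error: √(0.50·0.50/51) = √0.004901961 = 0.070014.
z = (+)0.019608/0.070014 = 0.280.

z = 0.280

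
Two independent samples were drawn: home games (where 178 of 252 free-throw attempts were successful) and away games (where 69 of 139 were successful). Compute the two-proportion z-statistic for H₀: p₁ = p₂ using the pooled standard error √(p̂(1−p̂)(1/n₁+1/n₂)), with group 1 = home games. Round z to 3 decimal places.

z = 4.120

Sample proportions: p̂₁ = 178/252 = 0.70635 and p̂₂ = 69/139 = 0.49640.
Pooled p̂ = (178+69)/(252+139) = 247/391 = 0.63171.
SE = √[p̂(1−p̂)(1/n₁+1/n₂)] = √[0.63171·0.36829·(1/252+1/139)] ≈ 0.050960.
z = (p̂₁ − p̂₂)/SE = (0.70635 − 0.49640)/0.050960 = 0.20995/0.050960 = 4.120.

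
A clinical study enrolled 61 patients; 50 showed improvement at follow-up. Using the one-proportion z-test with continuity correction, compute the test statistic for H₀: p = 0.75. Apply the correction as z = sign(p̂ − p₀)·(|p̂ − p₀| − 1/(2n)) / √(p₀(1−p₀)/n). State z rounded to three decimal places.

The sample proportion is 50/61 = 0.81967. p̂ − p₀ = 0.069672.
Continuity correction 1/(2n) = 1/122 = 0.008197.
Corrected numerator: |0.069672| − 0.008197 = 0.061475.
Under H₀, SE = √(p₀(1−p₀)/n) = √(0.75·0.25/61) = √0.003073770 = 0.055442.
z = +0.061475/0.055442 = 1.109.

z = 1.109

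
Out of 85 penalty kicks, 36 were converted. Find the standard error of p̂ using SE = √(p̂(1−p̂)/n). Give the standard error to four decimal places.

With x = 36 successes in n = 85, p̂ = 0.42353.
p̂(1−p̂) = 0.244152.
Dividing by n and taking the root: √0.002872376 = 0.0536.

SE = 0.0536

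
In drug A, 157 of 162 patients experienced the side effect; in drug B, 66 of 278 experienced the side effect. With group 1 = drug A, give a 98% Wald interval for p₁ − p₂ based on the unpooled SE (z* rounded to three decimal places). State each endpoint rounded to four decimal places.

(0.6645, 0.7990)

p̂₁ = 157/162 = 0.96914, p̂₂ = 66/278 = 0.23741; p̂₁ − p̂₂ = 0.73173.
SE = √(0.000184639 + 0.000651247) = √0.000835886 = 0.028912.
The 98% critical value is z* = 2.326. Margin = 2.326·0.028912 = 0.06725.
Interval: 0.73173 ± 0.06725 → (0.6645, 0.7990).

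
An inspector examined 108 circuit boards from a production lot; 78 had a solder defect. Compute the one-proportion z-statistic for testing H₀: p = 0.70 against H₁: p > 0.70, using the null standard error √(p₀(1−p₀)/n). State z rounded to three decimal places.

p̂ = 78/108 = 0.72222.
Under H₀, SE = √(p₀(1−p₀)/n) = √(0.70·0.30/108) = √0.001944444 = 0.044096.
z = (0.72222 − 0.70)/0.044096 = 0.02222/0.044096 = 0.504.

z = 0.504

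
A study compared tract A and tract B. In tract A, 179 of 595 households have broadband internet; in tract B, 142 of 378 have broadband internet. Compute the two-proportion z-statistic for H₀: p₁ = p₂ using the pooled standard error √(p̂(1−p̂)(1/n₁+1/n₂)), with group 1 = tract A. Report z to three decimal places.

p̂₁ = 179/595 = 0.30084, p̂₂ = 142/378 = 0.37566.
Pooled p̂ = (179+142)/(595+378) = 321/973 = 0.32991.
Pooled SE = √[0.2210685·0.00432617] ≈ 0.030925.
z = (p̂₁ − p̂₂)/SE = (0.30084 − 0.37566)/0.030925 = -0.07482/0.030925 = -2.419.

z = -2.419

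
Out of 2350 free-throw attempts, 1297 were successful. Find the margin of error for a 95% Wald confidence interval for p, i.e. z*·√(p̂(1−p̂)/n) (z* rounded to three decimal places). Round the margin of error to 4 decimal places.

ME = 0.0201

The sample proportion is 1297/2350 = 0.55191.
SE = √(p̂(1−p̂)/n) = √(0.247305/2350) = 0.010258.
z* = 1.960 at the 95% level.
Margin of error = z*·SE = 1.960 × 0.010258 = 0.0201.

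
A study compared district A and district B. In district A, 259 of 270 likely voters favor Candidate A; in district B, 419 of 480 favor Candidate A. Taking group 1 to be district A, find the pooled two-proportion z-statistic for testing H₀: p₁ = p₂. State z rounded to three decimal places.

z = 3.853

Sample proportions: p̂₁ = 259/270 = 0.95926 and p̂₂ = 419/480 = 0.87292.
Pooling: p̂ = 678/750 = 0.90400.
SE = √[p̂(1−p̂)(1/n₁+1/n₂)] = √[0.90400·0.09600·(1/270+1/480)] ≈ 0.022410.
z = 0.08634/0.022410 = 3.853.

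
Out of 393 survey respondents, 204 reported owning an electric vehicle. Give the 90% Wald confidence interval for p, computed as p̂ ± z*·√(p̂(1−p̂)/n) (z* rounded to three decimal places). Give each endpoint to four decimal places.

Sample proportion p̂ = 204/393 = 0.51908.
SE = √(p̂(1−p̂)/n) = √(0.249636/393) = 0.025203.
The 90% critical value is z* = 1.645.
Margin of error: 1.645 × 0.025203 = 0.04146.
Interval: 0.51908 ± 0.04146 → (0.4776, 0.5605).

(0.4776, 0.5605)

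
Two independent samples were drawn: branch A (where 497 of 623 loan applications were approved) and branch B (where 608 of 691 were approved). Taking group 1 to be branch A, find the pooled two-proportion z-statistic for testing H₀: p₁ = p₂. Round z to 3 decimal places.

Sample proportions: p̂₁ = 497/623 = 0.79775 and p̂₂ = 608/691 = 0.87988.
Pooling: p̂ = 1105/1314 = 0.84094.
SE = √[p̂(1−p̂)(1/n₁+1/n₂)] = √[0.84094·0.15906·(1/623+1/691)] ≈ 0.020206.
z = (p̂₁ − p̂₂)/SE = (0.79775 − 0.87988)/0.020206 = -0.08213/0.020206 = -4.065.

z = -4.065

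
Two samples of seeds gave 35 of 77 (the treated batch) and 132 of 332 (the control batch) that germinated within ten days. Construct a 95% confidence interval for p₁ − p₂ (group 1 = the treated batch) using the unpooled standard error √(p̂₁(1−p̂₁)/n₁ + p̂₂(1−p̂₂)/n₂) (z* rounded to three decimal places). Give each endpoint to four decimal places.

(-0.0661, 0.1800)

p̂₁ = 35/77 = 0.45455, p̂₂ = 132/332 = 0.39759; p̂₁ − p̂₂ = 0.05696.
SE = √(0.003219921 + 0.000721422) = √0.003941343 = 0.062780.
The 95% critical value is z* = 1.960. Margin = 1.960·0.062780 = 0.12305.
Interval: 0.05696 ± 0.12305 → (-0.0661, 0.1800).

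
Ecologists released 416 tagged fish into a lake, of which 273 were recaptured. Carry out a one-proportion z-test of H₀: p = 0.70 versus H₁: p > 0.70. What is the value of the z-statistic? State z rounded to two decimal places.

With x = 273 successes in n = 416, p̂ = 0.65625.
Under H₀, SE = √(p₀(1−p₀)/n) = √(0.70·0.30/416) = √0.000504808 = 0.022468.
z = (0.65625 − 0.70)/0.022468 = -0.04375/0.022468 = -1.95.

z = -1.95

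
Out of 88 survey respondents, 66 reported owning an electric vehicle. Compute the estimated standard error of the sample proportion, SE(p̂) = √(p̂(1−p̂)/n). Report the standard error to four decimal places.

p̂ = 66/88 = 0.75000.
p̂(1−p̂) = 0.75000·0.25000 = 0.187500.
SE = √(0.187500/88) = √0.002130682 = 0.0462.

SE = 0.0462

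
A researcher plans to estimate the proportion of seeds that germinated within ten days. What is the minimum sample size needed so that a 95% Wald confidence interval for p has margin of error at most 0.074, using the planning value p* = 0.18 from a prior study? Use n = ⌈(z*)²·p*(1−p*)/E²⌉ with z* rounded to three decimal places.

n = 104

z* = 1.960 at the 95% level.
p*(1−p*) = 0.18·0.82 = 0.1476.
(z*)²·p*(1−p*)/E² = 3.841600·0.1476/0.005476 = 103.546.
⌈103.546⌉ = 104.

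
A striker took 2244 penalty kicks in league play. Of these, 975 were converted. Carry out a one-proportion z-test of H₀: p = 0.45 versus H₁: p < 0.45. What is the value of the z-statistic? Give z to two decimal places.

z = -1.48

The sample proportion is 975/2244 = 0.43449.
SE₀ = √(0.45·0.55/2244) = 0.010502.
z = (0.43449 − 0.45)/0.010502 = -0.01551/0.010502 = -1.48.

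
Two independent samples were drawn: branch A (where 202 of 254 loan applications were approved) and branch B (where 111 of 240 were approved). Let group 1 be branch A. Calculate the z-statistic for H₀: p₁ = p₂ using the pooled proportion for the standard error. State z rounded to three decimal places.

z = 7.672

Sample proportions: p̂₁ = 202/254 = 0.79528 and p̂₂ = 111/240 = 0.46250.
Pooling: p̂ = 313/494 = 0.63360.
Pooled SE = √[0.2321502·0.00810367] ≈ 0.043374.
z = 0.33278/0.043374 = 7.672.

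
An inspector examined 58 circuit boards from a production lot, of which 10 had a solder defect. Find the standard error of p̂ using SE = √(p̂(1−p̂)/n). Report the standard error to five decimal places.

With x = 10 successes in n = 58, p̂ = 0.17241.
p̂(1−p̂) = 0.142685.
SE = √(0.142685/58) = 0.04960.

SE = 0.04960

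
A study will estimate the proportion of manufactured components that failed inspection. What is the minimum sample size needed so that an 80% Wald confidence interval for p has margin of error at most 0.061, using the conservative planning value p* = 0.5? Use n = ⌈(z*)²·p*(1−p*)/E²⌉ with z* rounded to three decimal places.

n = 111

For 80% confidence, z* = 1.282.
p*(1−p*) = 0.2500.
(z*)²·p*(1−p*)/E² = 1.643524·0.2500/0.003721 = 110.422.
⌈110.422⌉ = 111.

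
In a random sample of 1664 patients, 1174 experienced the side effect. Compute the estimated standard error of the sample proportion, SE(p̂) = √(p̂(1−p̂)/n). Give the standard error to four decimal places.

The sample proportion is 1174/1664 = 0.70553.
p̂(1−p̂) = 0.70553·0.29447 = 0.207757.
SE = √(0.207757/1664) = 0.0112.

SE = 0.0112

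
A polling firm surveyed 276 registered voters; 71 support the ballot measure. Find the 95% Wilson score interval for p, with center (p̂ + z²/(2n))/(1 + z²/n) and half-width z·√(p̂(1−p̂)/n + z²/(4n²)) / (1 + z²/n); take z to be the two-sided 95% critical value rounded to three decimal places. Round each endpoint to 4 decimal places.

(0.2093, 0.3119)

Here p̂ = 71/276 = 0.25725 and z = 1.960 (z² = 3.841600).
Denominator 1 + z²/n = 1 + 3.841600/276 = 1.013919.
Adjusted center: (0.25725 + z²/(2n))/1.013919 = 0.26058.
Radicand: p̂(1−p̂)/n + z²/(4n²) = 0.000692285 + 0.000012608 = 0.000704893.
Half-width = z·√(radicand)/denom = 1.960·0.026550/1.013919 = 0.05132.
So the interval runs from 0.2093 to 0.3119.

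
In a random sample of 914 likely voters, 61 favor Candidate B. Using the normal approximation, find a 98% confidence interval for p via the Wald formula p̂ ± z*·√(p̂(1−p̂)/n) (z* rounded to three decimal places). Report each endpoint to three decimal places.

With x = 61 successes in n = 914, p̂ = 0.06674.
SE(p̂) = √(0.06674·0.93326/914) = 0.008255.
z* = 2.326 at the 98% level.
Margin of error: 2.326 × 0.008255 = 0.01920.
CI: 0.06674 ± 0.01920 = (0.048, 0.086).

(0.048, 0.086)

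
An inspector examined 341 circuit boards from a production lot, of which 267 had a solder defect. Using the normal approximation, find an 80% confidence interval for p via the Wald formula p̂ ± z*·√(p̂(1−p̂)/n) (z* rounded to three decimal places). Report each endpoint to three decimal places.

The sample proportion is 267/341 = 0.78299.
Standard error of p̂: √(0.169916/341) = √0.000498287 = 0.022322.
z* = 1.282 at the 80% level.
Margin of error: 1.282 × 0.022322 = 0.02862.
CI: 0.78299 ± 0.02862 = (0.754, 0.812).

(0.754, 0.812)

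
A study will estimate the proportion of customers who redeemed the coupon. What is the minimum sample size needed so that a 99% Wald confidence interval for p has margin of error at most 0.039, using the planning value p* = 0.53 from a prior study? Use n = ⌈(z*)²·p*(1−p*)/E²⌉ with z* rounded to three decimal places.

The 99% critical value is z* = 2.576.
p*(1−p*) = 0.53·0.47 = 0.2491.
(z*)²·p*(1−p*)/E² = 6.635776·0.2491/0.001521 = 1086.766.
Rounding up, n = 1087.

n = 1087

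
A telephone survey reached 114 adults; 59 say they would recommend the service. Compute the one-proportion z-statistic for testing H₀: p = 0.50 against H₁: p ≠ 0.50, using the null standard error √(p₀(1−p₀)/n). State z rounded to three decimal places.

z = 0.375

The sample proportion is 59/114 = 0.51754.
Null standard error: √(0.50·0.50/114) = √0.002192982 = 0.046829.
z = (p̂ − p₀)/SE = (0.51754 − 0.50)/0.046829 = 0.375.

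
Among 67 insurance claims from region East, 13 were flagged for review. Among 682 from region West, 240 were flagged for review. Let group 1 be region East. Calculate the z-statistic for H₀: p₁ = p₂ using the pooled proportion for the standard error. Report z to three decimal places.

Sample proportions: p̂₁ = 13/67 = 0.19403 and p̂₂ = 240/682 = 0.35191.
Pooling: p̂ = 253/749 = 0.33778.
SE = √[p̂(1−p̂)(1/n₁+1/n₂)] = √[0.33778·0.66222·(1/67+1/682)] ≈ 0.060552.
z = (p̂₁ − p̂₂)/SE = (0.19403 − 0.35191)/0.060552 = -0.15788/0.060552 = -2.607.

z = -2.607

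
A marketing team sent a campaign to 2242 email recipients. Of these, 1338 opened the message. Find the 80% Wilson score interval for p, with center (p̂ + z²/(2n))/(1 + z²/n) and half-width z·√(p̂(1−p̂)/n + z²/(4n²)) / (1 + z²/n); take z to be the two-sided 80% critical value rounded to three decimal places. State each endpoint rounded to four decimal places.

Here p̂ = 1338/2242 = 0.59679 and z = 1.282 (z² = 1.643524).
Denominator 1 + z²/n = 1 + 1.643524/2242 = 1.000733.
Center = (0.59679 + 0.000367)/1.000733 = 0.59672.
Radicand: p̂(1−p̂)/n + z²/(4n²) = 0.000107329 + 0.000000082 = 0.000107411.
Half-width = z·√(radicand)/denom = 1.282·0.010364/1.000733 = 0.01328.
Interval: 0.59672 ± 0.01328 → (0.5834, 0.6100).

(0.5834, 0.6100)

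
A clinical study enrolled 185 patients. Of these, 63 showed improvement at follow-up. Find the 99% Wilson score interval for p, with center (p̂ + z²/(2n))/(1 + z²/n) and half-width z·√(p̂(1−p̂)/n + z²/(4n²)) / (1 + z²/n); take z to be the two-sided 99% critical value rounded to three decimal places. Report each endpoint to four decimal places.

(0.2577, 0.4344)

p̂ = 63/185 = 0.34054; z = 2.576, so z² = 6.635776.
1 + z²/n = 1.035869.
Adjusted center: (0.34054 + z²/(2n))/1.035869 = 0.34606.
Radicand: p̂(1−p̂)/n + z²/(4n²) = 0.001213906 + 0.000048472 = 0.001262378.
Half-width = z·√(radicand)/denom = 2.576·0.035530/1.035869 = 0.08836.
So the interval runs from 0.2577 to 0.4344.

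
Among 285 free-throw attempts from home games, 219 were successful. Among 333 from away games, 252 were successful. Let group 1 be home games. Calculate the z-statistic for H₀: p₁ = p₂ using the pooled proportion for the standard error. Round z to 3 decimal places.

p̂₁ = 219/285 = 0.76842, p̂₂ = 252/333 = 0.75676.
Pooling: p̂ = 471/618 = 0.76214.
Pooled SE = √[0.1812848·0.00651177] ≈ 0.034358.
z = 0.01166/0.034358 = 0.339.

z = 0.339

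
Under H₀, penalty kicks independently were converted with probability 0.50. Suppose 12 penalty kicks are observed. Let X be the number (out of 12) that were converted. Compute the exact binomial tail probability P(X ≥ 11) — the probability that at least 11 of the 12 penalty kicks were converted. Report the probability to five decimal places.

P = 0.00317

X is binomial with n = 12 and p = 0.50.
P(X ≥ 11) = C(12,11)·0.50^11·0.50^1 + C(12,12)·0.50^12·0.50^0.
= 0.002930 + 0.000244 = 0.00317.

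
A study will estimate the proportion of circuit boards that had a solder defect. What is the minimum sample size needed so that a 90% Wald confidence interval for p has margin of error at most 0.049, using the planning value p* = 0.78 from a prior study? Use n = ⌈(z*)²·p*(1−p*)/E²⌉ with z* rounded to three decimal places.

For 90% confidence, z* = 1.645.
p*(1−p*) = 0.78·0.22 = 0.1716.
Required n before rounding: 2.706025 × 0.1716 / 0.049² = 193.400.
⌈193.400⌉ = 194.

n = 194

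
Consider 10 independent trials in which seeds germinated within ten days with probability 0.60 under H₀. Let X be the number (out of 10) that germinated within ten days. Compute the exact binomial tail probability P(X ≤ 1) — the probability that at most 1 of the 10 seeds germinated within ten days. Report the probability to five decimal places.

X ~ Binomial(n=10, p=0.60).
P(X ≤ 1) = C(10,0)·0.60^0·0.40^10 + C(10,1)·0.60^1·0.40^9.
= 0.000105 + 0.001573 = 0.00168.

P = 0.00168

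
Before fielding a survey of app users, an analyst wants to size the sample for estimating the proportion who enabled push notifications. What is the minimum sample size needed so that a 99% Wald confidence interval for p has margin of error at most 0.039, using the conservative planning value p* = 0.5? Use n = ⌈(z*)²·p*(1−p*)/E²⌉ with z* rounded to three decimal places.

For 99% confidence, z* = 2.576.
p*(1−p*) = 0.2500.
Required n before rounding: 6.635776 × 0.2500 / 0.039² = 1090.693.
Rounding up, n = 1091.

n = 1091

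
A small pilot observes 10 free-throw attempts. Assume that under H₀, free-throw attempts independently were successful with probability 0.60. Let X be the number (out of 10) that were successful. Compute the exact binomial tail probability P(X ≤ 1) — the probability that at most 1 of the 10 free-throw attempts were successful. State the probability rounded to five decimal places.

X is binomial with n = 10 and p = 0.60.
P(X ≤ 1) = C(10,0)·0.60^0·0.40^10 + C(10,1)·0.60^1·0.40^9.
= 0.000105 + 0.001573 = 0.00168.

P = 0.00168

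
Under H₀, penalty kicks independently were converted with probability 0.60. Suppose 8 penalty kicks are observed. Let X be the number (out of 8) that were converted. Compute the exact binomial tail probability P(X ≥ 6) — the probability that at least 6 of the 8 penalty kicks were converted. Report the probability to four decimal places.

P = 0.3154

X ~ Binomial(n=8, p=0.60).
P(X ≥ 6) = C(8,6)·0.60^6·0.40^2 + C(8,7)·0.60^7·0.40^1 + C(8,8)·0.60^8·0.40^0.
= 0.209019 + 0.089580 + 0.016796 = 0.3154.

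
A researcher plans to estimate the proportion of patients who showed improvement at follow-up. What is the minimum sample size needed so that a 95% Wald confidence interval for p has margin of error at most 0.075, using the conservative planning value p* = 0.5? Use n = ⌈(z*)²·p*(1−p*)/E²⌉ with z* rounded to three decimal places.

The 95% critical value is z* = 1.960.
p*(1−p*) = 0.50·0.50 = 0.2500.
Required n before rounding: 3.841600 × 0.2500 / 0.075² = 170.738.
Rounding up, n = 171.

n = 171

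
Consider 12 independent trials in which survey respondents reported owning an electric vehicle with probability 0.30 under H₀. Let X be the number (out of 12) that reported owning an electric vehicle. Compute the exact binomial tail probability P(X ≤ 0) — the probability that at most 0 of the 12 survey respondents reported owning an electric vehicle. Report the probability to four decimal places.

P = 0.0138

X ~ Binomial(n=12, p=0.30).
P(X ≤ 0) = C(12,0)·0.30^0·0.70^12.
= 0.013841 = 0.0138.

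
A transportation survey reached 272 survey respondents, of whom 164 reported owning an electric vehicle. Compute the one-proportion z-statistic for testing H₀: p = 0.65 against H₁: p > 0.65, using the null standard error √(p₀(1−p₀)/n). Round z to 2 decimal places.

z = -1.63

With x = 164 successes in n = 272, p̂ = 0.60294.
Null standard error: √(0.65·0.35/272) = √0.000836397 = 0.028921.
Test statistic: z = -0.04706/0.028921 = -1.63.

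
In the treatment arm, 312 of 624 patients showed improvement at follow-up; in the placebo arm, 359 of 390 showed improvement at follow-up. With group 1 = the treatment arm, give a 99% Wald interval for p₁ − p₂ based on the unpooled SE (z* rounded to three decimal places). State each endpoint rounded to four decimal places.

(-0.4830, -0.3580)

p̂₁ = 312/624 = 0.50000, p̂₂ = 359/390 = 0.92051; p̂₁ − p̂₂ = -0.42051.
SE = √(0.000400641 + 0.000187613) = √0.000588254 = 0.024254.
For 99% confidence, z* = 2.576. Margin = 2.576·0.024254 = 0.06248.
So the interval runs from -0.4830 to -0.3580.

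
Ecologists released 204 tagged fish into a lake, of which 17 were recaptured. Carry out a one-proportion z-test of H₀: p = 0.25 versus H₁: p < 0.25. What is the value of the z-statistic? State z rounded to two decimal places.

z = -5.50

p̂ = 17/204 = 0.08333.
Under H₀, SE = √(p₀(1−p₀)/n) = √(0.25·0.75/204) = √0.000919118 = 0.030317.
Test statistic: z = -0.16667/0.030317 = -5.50.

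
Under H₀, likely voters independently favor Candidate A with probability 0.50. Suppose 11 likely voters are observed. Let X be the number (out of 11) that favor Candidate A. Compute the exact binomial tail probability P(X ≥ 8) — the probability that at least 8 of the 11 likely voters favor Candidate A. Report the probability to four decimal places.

X is binomial with n = 11 and p = 0.50.
P(X ≥ 8) = C(11,8)·0.50^8·0.50^3 + C(11,9)·0.50^9·0.50^2 + C(11,10)·0.50^10·0.50^1 + C(11,11)·0.50^11·0.50^0.
= 0.080566 + 0.026855 + 0.005371 + 0.000488 = 0.1133.

P = 0.1133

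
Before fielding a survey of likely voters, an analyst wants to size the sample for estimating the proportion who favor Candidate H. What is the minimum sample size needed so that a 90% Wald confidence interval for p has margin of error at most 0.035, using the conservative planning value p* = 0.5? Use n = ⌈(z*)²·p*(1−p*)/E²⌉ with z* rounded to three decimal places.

For 90% confidence, z* = 1.645.
p*(1−p*) = 0.2500.
(z*)²·p*(1−p*)/E² = 2.706025·0.2500/0.001225 = 552.250.
⌈552.250⌉ = 553.

n = 553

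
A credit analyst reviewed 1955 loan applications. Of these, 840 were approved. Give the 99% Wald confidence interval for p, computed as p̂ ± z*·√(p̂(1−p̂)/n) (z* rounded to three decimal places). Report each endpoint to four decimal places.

The sample proportion is 840/1955 = 0.42967.
Standard error of p̂: √(0.245053/1955) = √0.000125347 = 0.011196.
z* = 2.576 at the 99% level.
Margin of error: 2.576 × 0.011196 = 0.02884.
So the interval runs from 0.4008 to 0.4585.

(0.4008, 0.4585)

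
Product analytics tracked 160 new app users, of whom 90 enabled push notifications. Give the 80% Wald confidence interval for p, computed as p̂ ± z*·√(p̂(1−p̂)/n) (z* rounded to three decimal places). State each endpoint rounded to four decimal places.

With x = 90 successes in n = 160, p̂ = 0.56250.
SE(p̂) = √(0.56250·0.43750/160) = 0.039218.
For 80% confidence, z* = 1.282.
Margin = 1.282·0.039218 = 0.05028.
Interval: 0.56250 ± 0.05028 → (0.5122, 0.6128).

(0.5122, 0.6128)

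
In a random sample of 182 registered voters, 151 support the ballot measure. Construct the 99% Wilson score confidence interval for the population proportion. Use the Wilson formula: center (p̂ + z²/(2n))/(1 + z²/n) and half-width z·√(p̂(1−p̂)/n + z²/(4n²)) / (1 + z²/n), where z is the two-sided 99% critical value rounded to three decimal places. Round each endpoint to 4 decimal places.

Here p̂ = 151/182 = 0.82967 and z = 2.576 (z² = 6.635776).
Denominator 1 + z²/n = 1 + 6.635776/182 = 1.036460.
Adjusted center: (0.82967 + z²/(2n))/1.036460 = 0.81807.
Radicand: p̂(1−p̂)/n + z²/(4n²) = 0.000776470 + 0.000050083 = 0.000826553.
Half-width = 2.576·√0.000826553/1.036460 = 0.07145.
So the interval runs from 0.7466 to 0.8895.

(0.7466, 0.8895)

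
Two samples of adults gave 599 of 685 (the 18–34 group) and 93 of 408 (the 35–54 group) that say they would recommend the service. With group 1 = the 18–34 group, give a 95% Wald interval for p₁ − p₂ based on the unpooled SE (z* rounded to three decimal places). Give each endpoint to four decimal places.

(0.5988, 0.6942)

p̂₁ = 0.87445, p̂₂ = 0.22794, so the observed difference is 0.64651.
SE = √(0.000160270 + 0.000431333) = √0.000591603 = 0.024323.
The 95% critical value is z* = 1.960. Margin = 1.960·0.024323 = 0.04767.
CI: 0.64651 ± 0.04767 = (0.5988, 0.6942).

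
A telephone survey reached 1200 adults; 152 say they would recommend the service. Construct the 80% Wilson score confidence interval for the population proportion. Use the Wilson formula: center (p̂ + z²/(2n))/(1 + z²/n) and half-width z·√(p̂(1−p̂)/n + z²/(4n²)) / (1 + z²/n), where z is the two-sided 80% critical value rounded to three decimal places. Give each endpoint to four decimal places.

p̂ = 152/1200 = 0.12667; z = 1.282, so z² = 1.643524.
1 + z²/n = 1.001370.
Center = (0.12667 + 0.000685)/1.001370 = 0.12718.
Radicand: p̂(1−p̂)/n + z²/(4n²) = 0.000092185 + 0.000000285 = 0.000092470.
Half-width = 1.282·√0.000092470/1.001370 = 0.01231.
CI: 0.12718 ± 0.01231 = (0.1149, 0.1395).

(0.1149, 0.1395)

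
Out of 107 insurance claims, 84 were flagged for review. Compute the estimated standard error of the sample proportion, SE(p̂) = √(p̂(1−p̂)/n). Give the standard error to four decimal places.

SE = 0.0397

The sample proportion is 84/107 = 0.78505.
p̂(1−p̂) = 0.78505·0.21495 = 0.168746.
Dividing by n and taking the root: √0.001577065 = 0.0397.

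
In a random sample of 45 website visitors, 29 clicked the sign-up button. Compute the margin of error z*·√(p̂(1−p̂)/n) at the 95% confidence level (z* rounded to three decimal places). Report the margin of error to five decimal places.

ME = 0.13986

p̂ = 29/45 = 0.64444.
SE(p̂) = √(0.64444·0.35556/45) = 0.071358.
z* = 1.960 at the 95% level.
So ME = 0.13986.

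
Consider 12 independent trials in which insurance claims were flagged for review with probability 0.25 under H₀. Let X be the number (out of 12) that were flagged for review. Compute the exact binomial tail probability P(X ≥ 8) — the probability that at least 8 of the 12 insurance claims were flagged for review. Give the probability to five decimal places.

X ~ Binomial(n=12, p=0.25).
P(X ≥ 8) = Σ_{j=8}^{12} C(12,j)·0.25^j·0.75^{12−j}.
= 0.002390 + 0.000354 + 0.000035 + 0.000002 + 0.000000 = 0.00278.

P = 0.00278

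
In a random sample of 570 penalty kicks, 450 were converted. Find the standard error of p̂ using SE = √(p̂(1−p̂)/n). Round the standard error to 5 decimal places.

SE = 0.01708

The sample proportion is 450/570 = 0.78947.
p̂(1−p̂) = 0.166207.
SE = √(0.166207/570) = 0.01708.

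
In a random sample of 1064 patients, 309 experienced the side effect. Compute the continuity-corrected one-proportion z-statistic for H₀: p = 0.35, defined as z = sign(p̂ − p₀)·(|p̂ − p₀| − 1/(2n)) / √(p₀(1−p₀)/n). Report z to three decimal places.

p̂ = 309/1064 = 0.29041. p̂ − p₀ = -0.059586.
Continuity correction 1/(2n) = 1/2128 = 0.000470.
Corrected numerator: |-0.059586| − 0.000470 = 0.059116.
Null standard error: √(0.35·0.65/1064) = √0.000213816 = 0.014622.
z = (−)0.059116/0.014622 = -4.043.

z = -4.043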